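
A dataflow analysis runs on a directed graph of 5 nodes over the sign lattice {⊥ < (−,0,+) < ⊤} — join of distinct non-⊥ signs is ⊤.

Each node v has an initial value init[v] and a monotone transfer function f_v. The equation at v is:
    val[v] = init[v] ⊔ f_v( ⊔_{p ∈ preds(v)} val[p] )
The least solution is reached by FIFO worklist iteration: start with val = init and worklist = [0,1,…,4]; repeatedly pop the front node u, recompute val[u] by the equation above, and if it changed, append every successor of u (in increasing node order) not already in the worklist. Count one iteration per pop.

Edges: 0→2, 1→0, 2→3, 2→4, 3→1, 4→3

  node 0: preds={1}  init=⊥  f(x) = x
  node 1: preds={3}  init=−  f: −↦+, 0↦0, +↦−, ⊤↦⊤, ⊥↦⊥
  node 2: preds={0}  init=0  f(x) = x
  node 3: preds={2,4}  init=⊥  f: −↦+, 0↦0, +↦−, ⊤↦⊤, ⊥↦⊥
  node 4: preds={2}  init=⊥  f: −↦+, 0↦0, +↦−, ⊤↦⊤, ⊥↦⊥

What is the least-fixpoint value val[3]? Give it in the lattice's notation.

⊤

Worklist (9 pops):
  #1 pop 0: in=− → − (was ⊥); enqueue []
  #2 pop 1: in=⊥ → − (no change)
  #3 pop 2: in=− → ⊤ (was 0); enqueue []
  #4 pop 3: in=⊤ → ⊤ (was ⊥); enqueue [1]
  #5 pop 4: in=⊤ → ⊤ (was ⊥); enqueue [3]
  #6 pop 1: in=⊤ → ⊤ (was −); enqueue [0]
  #7 pop 3: in=⊤ → ⊤ (no change)
  #8 pop 0: in=⊤ → ⊤ (was −); enqueue [2]
  #9 pop 2: in=⊤ → ⊤ (no change)

Fixpoint:
  val[0] = ⊤
  val[1] = ⊤
  val[2] = ⊤
  val[3] = ⊤
  val[4] = ⊤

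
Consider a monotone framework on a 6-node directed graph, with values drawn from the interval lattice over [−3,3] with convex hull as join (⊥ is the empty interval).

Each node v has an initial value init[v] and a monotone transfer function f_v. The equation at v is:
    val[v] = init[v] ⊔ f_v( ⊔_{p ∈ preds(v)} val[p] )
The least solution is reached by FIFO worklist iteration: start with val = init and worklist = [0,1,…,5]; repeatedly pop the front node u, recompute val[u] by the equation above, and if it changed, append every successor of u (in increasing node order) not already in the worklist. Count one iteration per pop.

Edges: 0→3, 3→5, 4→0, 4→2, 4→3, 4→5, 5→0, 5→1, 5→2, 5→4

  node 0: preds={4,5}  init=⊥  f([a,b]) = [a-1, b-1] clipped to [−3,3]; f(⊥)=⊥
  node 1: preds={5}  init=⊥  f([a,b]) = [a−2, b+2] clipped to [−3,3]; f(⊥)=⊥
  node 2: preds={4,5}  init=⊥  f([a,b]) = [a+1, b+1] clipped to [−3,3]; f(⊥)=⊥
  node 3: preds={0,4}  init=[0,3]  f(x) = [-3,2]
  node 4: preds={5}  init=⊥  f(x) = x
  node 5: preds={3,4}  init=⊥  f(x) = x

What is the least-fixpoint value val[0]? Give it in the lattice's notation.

Trace (14 dequeues):
  [1] u=0 | in ⊥ | out ⊥ | ==
  [2] u=1 | in ⊥ | out ⊥ | ==
  [3] u=2 | in ⊥ | out ⊥ | ==
  [4] u=3 | in ⊥ | out [-3,3] | prev [0,3] | push {}
  [5] u=4 | in ⊥ | out ⊥ | ==
  [6] u=5 | in [-3,3] | out [-3,3] | prev ⊥ | push {0,1,2,4}
  [7] u=0 | in [-3,3] | out [-3,2] | prev ⊥ | push {3}
  [8] u=1 | in [-3,3] | out [-3,3] | prev ⊥ | push {}
  [9] u=2 | in [-3,3] | out [-2,3] | prev ⊥ | push {}
  [10] u=4 | in [-3,3] | out [-3,3] | prev ⊥ | push {0,2,5}
  [11] u=3 | in [-3,3] | out [-3,3] | ==
  [12] u=0 | in [-3,3] | out [-3,2] | ==
  [13] u=2 | in [-3,3] | out [-2,3] | ==
  [14] u=5 | in [-3,3] | out [-3,3] | ==

Converged values:
  [0] [-3,2]
  [1] [-3,3]
  [2] [-2,3]
  [3] [-3,3]
  [4] [-3,3]
  [5] [-3,3]

[-3,2]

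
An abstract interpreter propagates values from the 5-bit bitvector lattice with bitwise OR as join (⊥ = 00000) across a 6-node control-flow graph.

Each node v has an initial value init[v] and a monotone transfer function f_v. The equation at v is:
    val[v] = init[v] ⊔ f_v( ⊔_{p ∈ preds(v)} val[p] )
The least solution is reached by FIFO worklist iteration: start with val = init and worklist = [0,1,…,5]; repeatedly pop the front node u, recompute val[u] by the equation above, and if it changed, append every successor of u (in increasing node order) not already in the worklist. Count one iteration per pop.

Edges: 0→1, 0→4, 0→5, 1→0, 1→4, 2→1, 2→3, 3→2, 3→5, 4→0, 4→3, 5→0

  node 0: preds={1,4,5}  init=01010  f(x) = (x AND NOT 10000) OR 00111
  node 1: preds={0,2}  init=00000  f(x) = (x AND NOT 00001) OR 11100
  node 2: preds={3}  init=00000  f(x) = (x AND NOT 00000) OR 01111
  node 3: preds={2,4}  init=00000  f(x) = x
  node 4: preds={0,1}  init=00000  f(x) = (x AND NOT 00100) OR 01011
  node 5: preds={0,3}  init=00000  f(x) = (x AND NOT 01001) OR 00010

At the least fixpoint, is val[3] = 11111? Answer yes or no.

yes

Iteration log — 15 steps:
  step 1. node 0  ⊔preds=00000  new=01111  old=01010  +wl: 
  step 2. node 1  ⊔preds=01111  new=11110  old=00000  +wl: 0
  step 3. node 2  ⊔preds=00000  new=01111  old=00000  +wl: 1
  step 4. node 3  ⊔preds=01111  new=01111  old=00000  +wl: 2
  step 5. node 4  ⊔preds=11111  new=11011  old=00000  +wl: 3
  step 6. node 5  ⊔preds=01111  new=00110  old=00000  +wl: 
  step 7. node 0  ⊔preds=11111  new=01111  stable
  step 8. node 1  ⊔preds=01111  new=11110  stable
  step 9. node 2  ⊔preds=01111  new=01111  stable
  step 10. node 3  ⊔preds=11111  new=11111  old=01111  +wl: 2,5
  step 11. node 2  ⊔preds=11111  new=11111  old=01111  +wl: 1,3
  step 12. node 5  ⊔preds=11111  new=10110  old=00110  +wl: 0
  step 13. node 1  ⊔preds=11111  new=11110  stable
  step 14. node 3  ⊔preds=11111  new=11111  stable
  step 15. node 0  ⊔preds=11111  new=01111  stable

Least fixpoint reached:
  node 0: 01111
  node 1: 11110
  node 2: 11111
  node 3: 11111
  node 4: 11011
  node 5: 10110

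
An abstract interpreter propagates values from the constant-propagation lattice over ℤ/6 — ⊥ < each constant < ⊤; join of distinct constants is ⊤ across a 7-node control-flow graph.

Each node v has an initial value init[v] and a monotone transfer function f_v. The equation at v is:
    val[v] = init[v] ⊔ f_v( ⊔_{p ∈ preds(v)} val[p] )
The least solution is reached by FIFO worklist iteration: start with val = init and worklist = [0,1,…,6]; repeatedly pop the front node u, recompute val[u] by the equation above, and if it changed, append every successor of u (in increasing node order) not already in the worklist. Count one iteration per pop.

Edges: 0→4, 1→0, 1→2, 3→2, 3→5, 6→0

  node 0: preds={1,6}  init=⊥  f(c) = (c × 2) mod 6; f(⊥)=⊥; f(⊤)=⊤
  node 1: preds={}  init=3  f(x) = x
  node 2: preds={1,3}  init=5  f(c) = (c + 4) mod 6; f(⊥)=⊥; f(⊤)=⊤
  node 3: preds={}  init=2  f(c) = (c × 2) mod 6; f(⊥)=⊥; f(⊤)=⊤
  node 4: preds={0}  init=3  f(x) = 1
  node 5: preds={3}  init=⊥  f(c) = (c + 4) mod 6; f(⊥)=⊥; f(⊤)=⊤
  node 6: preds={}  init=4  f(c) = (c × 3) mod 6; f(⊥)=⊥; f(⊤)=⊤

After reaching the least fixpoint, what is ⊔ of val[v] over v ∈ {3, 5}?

⊤

Worklist (7 pops):
  #1 pop 0: in=⊤ → ⊤ (was ⊥); enqueue []
  #2 pop 1: in=⊥ → 3 (no change)
  #3 pop 2: in=⊤ → ⊤ (was 5); enqueue []
  #4 pop 3: in=⊥ → 2 (no change)
  #5 pop 4: in=⊤ → ⊤ (was 3); enqueue []
  #6 pop 5: in=2 → 0 (was ⊥); enqueue []
  #7 pop 6: in=⊥ → 4 (no change)

Fixpoint:
  val[0] = ⊤
  val[1] = 3
  val[2] = ⊤
  val[3] = 2
  val[4] = ⊤
  val[5] = 0
  val[6] = 4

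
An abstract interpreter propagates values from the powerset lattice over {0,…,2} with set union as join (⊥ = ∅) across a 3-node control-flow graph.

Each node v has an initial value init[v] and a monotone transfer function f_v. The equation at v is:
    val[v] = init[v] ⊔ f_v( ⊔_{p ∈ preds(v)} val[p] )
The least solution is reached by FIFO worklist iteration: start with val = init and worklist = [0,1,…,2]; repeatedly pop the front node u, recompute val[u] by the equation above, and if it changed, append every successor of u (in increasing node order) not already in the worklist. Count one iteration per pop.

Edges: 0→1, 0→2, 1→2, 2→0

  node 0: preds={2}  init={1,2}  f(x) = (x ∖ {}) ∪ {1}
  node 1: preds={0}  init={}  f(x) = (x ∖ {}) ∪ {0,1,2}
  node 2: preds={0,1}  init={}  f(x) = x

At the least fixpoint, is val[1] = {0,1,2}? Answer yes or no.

Worklist (6 pops):
  #1 pop 0: in={} → {1,2} (no change)
  #2 pop 1: in={1,2} → {0,1,2} (was {}); enqueue []
  #3 pop 2: in={0,1,2} → {0,1,2} (was {}); enqueue [0]
  #4 pop 0: in={0,1,2} → {0,1,2} (was {1,2}); enqueue [1,2]
  #5 pop 1: in={0,1,2} → {0,1,2} (no change)
  #6 pop 2: in={0,1,2} → {0,1,2} (no change)

Fixpoint:
  val[0] = {0,1,2}
  val[1] = {0,1,2}
  val[2] = {0,1,2}

yes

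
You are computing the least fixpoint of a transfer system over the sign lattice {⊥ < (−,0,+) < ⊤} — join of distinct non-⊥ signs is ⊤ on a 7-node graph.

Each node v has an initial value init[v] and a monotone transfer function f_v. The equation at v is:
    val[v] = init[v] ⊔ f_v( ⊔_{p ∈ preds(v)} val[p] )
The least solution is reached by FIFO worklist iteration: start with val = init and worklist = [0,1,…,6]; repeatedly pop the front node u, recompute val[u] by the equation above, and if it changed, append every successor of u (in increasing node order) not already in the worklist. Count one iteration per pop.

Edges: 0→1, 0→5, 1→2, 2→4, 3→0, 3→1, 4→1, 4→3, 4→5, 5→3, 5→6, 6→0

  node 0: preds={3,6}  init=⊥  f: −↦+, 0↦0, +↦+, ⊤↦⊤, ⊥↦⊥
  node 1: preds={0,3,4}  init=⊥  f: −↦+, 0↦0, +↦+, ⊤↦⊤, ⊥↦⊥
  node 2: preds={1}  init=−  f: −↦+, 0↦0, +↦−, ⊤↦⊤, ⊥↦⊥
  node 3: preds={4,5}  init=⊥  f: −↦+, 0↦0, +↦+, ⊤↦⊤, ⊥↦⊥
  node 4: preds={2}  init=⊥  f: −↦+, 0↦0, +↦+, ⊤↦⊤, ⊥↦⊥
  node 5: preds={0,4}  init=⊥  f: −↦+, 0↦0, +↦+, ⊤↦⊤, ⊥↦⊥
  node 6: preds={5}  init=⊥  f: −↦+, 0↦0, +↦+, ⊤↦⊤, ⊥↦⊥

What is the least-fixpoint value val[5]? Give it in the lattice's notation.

Worklist (13 pops):
  #1 pop 0: in=⊥ → ⊥ (no change)
  #2 pop 1: in=⊥ → ⊥ (no change)
  #3 pop 2: in=⊥ → − (no change)
  #4 pop 3: in=⊥ → ⊥ (no change)
  #5 pop 4: in=− → + (was ⊥); enqueue [1,3]
  #6 pop 5: in=+ → + (was ⊥); enqueue []
  #7 pop 6: in=+ → + (was ⊥); enqueue [0]
  #8 pop 1: in=+ → + (was ⊥); enqueue [2]
  #9 pop 3: in=+ → + (was ⊥); enqueue [1]
  #10 pop 0: in=+ → + (was ⊥); enqueue [5]
  #11 pop 2: in=+ → − (no change)
  #12 pop 1: in=+ → + (no change)
  #13 pop 5: in=+ → + (no change)

Fixpoint:
  val[0] = +
  val[1] = +
  val[2] = −
  val[3] = +
  val[4] = +
  val[5] = +
  val[6] = +

+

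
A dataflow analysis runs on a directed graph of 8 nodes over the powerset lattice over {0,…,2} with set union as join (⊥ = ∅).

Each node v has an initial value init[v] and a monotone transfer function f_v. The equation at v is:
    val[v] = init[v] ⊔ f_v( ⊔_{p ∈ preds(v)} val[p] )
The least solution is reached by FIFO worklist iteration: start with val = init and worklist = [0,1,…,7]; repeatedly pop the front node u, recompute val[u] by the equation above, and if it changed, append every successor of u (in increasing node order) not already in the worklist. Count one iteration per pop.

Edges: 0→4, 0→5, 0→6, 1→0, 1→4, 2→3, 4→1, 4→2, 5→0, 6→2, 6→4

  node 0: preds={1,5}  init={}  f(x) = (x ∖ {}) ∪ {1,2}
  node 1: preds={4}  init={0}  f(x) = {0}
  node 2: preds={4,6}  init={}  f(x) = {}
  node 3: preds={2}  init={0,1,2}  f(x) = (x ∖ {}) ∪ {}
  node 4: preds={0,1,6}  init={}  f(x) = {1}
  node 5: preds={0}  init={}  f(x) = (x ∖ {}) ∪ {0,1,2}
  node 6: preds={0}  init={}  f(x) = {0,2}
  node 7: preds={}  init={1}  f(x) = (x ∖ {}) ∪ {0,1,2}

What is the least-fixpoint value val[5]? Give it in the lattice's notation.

Worklist (12 pops):
  #1 pop 0: in={0} → {0,1,2} (was {}); enqueue []
  #2 pop 1: in={} → {0} (no change)
  #3 pop 2: in={} → {} (no change)
  #4 pop 3: in={} → {0,1,2} (no change)
  #5 pop 4: in={0,1,2} → {1} (was {}); enqueue [1,2]
  #6 pop 5: in={0,1,2} → {0,1,2} (was {}); enqueue [0]
  #7 pop 6: in={0,1,2} → {0,2} (was {}); enqueue [4]
  #8 pop 7: in={} → {0,1,2} (was {1}); enqueue []
  #9 pop 1: in={1} → {0} (no change)
  #10 pop 2: in={0,1,2} → {} (no change)
  #11 pop 0: in={0,1,2} → {0,1,2} (no change)
  #12 pop 4: in={0,1,2} → {1} (no change)

Fixpoint:
  val[0] = {0,1,2}
  val[1] = {0}
  val[2] = {}
  val[3] = {0,1,2}
  val[4] = {1}
  val[5] = {0,1,2}
  val[6] = {0,2}
  val[7] = {0,1,2}

{0,1,2}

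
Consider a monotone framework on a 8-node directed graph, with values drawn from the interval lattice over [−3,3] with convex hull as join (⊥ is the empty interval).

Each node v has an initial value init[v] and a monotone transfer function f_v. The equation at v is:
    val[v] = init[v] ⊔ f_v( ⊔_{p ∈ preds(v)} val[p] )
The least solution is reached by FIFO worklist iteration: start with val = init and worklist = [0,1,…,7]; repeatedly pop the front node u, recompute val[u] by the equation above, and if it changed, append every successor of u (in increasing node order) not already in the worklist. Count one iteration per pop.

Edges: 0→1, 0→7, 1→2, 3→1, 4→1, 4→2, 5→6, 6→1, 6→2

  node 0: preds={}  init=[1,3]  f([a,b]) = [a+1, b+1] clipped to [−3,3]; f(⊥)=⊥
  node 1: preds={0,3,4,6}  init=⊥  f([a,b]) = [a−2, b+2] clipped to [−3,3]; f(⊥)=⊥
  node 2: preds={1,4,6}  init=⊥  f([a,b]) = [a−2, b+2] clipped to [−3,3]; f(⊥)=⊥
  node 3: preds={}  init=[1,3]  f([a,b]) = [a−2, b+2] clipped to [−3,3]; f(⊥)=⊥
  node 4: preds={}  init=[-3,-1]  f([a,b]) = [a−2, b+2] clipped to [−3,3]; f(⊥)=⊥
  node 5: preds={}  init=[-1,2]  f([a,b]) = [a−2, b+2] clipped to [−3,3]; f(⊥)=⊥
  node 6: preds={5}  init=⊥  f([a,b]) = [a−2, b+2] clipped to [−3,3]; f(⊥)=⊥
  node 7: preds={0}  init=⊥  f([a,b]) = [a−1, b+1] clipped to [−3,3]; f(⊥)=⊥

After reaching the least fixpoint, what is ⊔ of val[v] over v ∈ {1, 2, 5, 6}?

Trace (10 dequeues):
  [1] u=0 | in ⊥ | out [1,3] | ==
  [2] u=1 | in [-3,3] | out [-3,3] | prev ⊥ | push {}
  [3] u=2 | in [-3,3] | out [-3,3] | prev ⊥ | push {}
  [4] u=3 | in ⊥ | out [1,3] | ==
  [5] u=4 | in ⊥ | out [-3,-1] | ==
  [6] u=5 | in ⊥ | out [-1,2] | ==
  [7] u=6 | in [-1,2] | out [-3,3] | prev ⊥ | push {1,2}
  [8] u=7 | in [1,3] | out [0,3] | prev ⊥ | push {}
  [9] u=1 | in [-3,3] | out [-3,3] | ==
  [10] u=2 | in [-3,3] | out [-3,3] | ==

Converged values:
  [0] [1,3]
  [1] [-3,3]
  [2] [-3,3]
  [3] [1,3]
  [4] [-3,-1]
  [5] [-1,2]
  [6] [-3,3]
  [7] [0,3]

[-3,3]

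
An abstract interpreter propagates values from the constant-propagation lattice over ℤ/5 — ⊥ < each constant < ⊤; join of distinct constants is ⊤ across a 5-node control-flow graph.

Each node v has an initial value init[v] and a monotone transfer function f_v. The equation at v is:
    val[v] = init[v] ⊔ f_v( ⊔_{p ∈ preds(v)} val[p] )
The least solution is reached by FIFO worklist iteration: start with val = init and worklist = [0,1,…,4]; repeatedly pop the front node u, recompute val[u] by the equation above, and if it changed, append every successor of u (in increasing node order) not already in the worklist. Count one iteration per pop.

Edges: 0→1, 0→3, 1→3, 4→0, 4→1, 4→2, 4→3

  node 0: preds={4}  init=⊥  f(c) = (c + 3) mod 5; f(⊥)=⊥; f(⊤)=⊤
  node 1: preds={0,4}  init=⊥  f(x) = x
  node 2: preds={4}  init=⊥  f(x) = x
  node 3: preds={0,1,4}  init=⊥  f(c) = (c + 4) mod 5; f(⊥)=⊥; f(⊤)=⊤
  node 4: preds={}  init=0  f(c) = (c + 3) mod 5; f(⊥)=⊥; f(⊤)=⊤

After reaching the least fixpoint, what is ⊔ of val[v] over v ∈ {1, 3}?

Iteration log — 5 steps:
  step 1. node 0  ⊔preds=0  new=3  old=⊥  +wl: 
  step 2. node 1  ⊔preds=⊤  new=⊤  old=⊥  +wl: 
  step 3. node 2  ⊔preds=0  new=0  old=⊥  +wl: 
  step 4. node 3  ⊔preds=⊤  new=⊤  old=⊥  +wl: 
  step 5. node 4  ⊔preds=⊥  new=0  stable

Least fixpoint reached:
  node 0: 3
  node 1: ⊤
  node 2: 0
  node 3: ⊤
  node 4: 0

⊤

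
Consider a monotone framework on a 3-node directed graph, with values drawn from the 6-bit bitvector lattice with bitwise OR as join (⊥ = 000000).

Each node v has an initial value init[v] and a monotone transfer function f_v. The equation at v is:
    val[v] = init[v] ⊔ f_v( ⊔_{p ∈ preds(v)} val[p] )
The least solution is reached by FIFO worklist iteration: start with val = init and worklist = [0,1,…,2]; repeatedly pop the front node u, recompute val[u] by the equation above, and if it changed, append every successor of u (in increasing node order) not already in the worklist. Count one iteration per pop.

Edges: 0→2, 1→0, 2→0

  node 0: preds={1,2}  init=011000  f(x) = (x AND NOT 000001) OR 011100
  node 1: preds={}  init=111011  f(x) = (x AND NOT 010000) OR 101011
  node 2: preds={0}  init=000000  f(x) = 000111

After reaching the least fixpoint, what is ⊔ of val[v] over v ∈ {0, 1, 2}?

111111

Iteration log — 4 steps:
  step 1. node 0  ⊔preds=111011  new=111110  old=011000  +wl: 
  step 2. node 1  ⊔preds=000000  new=111011  stable
  step 3. node 2  ⊔preds=111110  new=000111  old=000000  +wl: 0
  step 4. node 0  ⊔preds=111111  new=111110  stable

Least fixpoint reached:
  node 0: 111110
  node 1: 111011
  node 2: 000111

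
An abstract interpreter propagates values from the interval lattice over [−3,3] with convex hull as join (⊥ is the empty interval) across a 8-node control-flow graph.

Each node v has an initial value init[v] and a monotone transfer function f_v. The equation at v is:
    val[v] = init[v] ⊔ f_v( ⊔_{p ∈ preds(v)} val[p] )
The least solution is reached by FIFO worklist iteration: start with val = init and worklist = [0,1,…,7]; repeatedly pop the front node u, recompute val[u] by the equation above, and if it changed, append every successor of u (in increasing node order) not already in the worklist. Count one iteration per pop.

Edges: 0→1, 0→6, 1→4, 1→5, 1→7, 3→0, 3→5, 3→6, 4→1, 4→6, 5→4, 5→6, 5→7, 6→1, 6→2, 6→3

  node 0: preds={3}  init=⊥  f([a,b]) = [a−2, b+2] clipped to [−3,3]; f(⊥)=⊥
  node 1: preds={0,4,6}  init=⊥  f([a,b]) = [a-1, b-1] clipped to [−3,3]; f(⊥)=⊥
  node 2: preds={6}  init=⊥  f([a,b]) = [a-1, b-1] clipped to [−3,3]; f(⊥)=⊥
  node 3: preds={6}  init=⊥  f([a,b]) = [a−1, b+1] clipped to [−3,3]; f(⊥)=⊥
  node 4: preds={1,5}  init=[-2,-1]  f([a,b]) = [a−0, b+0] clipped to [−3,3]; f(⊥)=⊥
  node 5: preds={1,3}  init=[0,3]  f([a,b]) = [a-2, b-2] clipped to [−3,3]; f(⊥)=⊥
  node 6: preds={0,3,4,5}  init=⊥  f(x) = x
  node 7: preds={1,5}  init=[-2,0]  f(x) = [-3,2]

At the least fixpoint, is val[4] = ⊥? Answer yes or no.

Iteration log — 17 steps:
  step 1. node 0  ⊔preds=⊥  new=⊥  stable
  step 2. node 1  ⊔preds=[-2,-1]  new=[-3,-2]  old=⊥  +wl: 
  step 3. node 2  ⊔preds=⊥  new=⊥  stable
  step 4. node 3  ⊔preds=⊥  new=⊥  stable
  step 5. node 4  ⊔preds=[-3,3]  new=[-3,3]  old=[-2,-1]  +wl: 1
  step 6. node 5  ⊔preds=[-3,-2]  new=[-3,3]  old=[0,3]  +wl: 4
  step 7. node 6  ⊔preds=[-3,3]  new=[-3,3]  old=⊥  +wl: 2,3
  step 8. node 7  ⊔preds=[-3,3]  new=[-3,2]  old=[-2,0]  +wl: 
  step 9. node 1  ⊔preds=[-3,3]  new=[-3,2]  old=[-3,-2]  +wl: 5,7
  step 10. node 4  ⊔preds=[-3,3]  new=[-3,3]  stable
  step 11. node 2  ⊔preds=[-3,3]  new=[-3,2]  old=⊥  +wl: 
  step 12. node 3  ⊔preds=[-3,3]  new=[-3,3]  old=⊥  +wl: 0,6
  step 13. node 5  ⊔preds=[-3,3]  new=[-3,3]  stable
  step 14. node 7  ⊔preds=[-3,3]  new=[-3,2]  stable
  step 15. node 0  ⊔preds=[-3,3]  new=[-3,3]  old=⊥  +wl: 1
  step 16. node 6  ⊔preds=[-3,3]  new=[-3,3]  stable
  step 17. node 1  ⊔preds=[-3,3]  new=[-3,2]  stable

Least fixpoint reached:
  node 0: [-3,3]
  node 1: [-3,2]
  node 2: [-3,2]
  node 3: [-3,3]
  node 4: [-3,3]
  node 5: [-3,3]
  node 6: [-3,3]
  node 7: [-3,2]

no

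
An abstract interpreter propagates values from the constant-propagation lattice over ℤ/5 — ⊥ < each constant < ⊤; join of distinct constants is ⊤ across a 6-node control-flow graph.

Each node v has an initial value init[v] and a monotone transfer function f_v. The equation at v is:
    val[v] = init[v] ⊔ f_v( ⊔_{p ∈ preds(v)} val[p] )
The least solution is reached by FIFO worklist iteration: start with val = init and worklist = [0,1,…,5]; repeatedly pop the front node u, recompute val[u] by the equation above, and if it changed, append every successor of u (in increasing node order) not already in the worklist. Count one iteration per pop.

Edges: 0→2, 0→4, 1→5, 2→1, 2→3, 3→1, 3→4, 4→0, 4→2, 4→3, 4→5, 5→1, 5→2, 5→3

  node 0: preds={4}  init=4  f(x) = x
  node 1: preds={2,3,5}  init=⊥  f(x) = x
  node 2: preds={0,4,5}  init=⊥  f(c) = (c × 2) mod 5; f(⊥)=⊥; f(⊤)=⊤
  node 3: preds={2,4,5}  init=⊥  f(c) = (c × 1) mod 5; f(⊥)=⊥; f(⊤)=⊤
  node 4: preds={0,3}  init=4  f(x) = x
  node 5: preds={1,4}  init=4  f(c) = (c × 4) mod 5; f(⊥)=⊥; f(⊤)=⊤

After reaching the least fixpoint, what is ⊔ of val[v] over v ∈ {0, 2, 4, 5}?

Worklist (13 pops):
  #1 pop 0: in=4 → 4 (no change)
  #2 pop 1: in=4 → 4 (was ⊥); enqueue []
  #3 pop 2: in=4 → 3 (was ⊥); enqueue [1]
  #4 pop 3: in=⊤ → ⊤ (was ⊥); enqueue []
  #5 pop 4: in=⊤ → ⊤ (was 4); enqueue [0,2,3]
  #6 pop 5: in=⊤ → ⊤ (was 4); enqueue []
  #7 pop 1: in=⊤ → ⊤ (was 4); enqueue [5]
  #8 pop 0: in=⊤ → ⊤ (was 4); enqueue [4]
  #9 pop 2: in=⊤ → ⊤ (was 3); enqueue [1]
  #10 pop 3: in=⊤ → ⊤ (no change)
  #11 pop 5: in=⊤ → ⊤ (no change)
  #12 pop 4: in=⊤ → ⊤ (no change)
  #13 pop 1: in=⊤ → ⊤ (no change)

Fixpoint:
  val[0] = ⊤
  val[1] = ⊤
  val[2] = ⊤
  val[3] = ⊤
  val[4] = ⊤
  val[5] = ⊤

⊤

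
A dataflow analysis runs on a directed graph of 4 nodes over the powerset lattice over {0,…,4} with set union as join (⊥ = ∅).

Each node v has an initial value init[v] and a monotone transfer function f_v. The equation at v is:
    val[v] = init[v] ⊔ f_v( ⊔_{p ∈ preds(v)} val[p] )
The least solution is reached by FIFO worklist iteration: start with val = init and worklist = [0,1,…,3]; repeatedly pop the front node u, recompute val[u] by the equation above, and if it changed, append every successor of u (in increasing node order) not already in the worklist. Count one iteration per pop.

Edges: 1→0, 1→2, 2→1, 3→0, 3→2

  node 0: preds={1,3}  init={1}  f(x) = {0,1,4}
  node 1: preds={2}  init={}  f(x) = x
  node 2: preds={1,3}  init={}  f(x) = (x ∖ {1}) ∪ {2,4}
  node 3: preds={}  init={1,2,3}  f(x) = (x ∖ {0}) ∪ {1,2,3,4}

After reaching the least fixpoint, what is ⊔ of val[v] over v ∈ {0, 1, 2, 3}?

{0,1,2,3,4}

Trace (7 dequeues):
  [1] u=0 | in {1,2,3} | out {0,1,4} | prev {1} | push {}
  [2] u=1 | in {} | out {} | ==
  [3] u=2 | in {1,2,3} | out {2,3,4} | prev {} | push {1}
  [4] u=3 | in {} | out {1,2,3,4} | prev {1,2,3} | push {0,2}
  [5] u=1 | in {2,3,4} | out {2,3,4} | prev {} | push {}
  [6] u=0 | in {1,2,3,4} | out {0,1,4} | ==
  [7] u=2 | in {1,2,3,4} | out {2,3,4} | ==

Converged values:
  [0] {0,1,4}
  [1] {2,3,4}
  [2] {2,3,4}
  [3] {1,2,3,4}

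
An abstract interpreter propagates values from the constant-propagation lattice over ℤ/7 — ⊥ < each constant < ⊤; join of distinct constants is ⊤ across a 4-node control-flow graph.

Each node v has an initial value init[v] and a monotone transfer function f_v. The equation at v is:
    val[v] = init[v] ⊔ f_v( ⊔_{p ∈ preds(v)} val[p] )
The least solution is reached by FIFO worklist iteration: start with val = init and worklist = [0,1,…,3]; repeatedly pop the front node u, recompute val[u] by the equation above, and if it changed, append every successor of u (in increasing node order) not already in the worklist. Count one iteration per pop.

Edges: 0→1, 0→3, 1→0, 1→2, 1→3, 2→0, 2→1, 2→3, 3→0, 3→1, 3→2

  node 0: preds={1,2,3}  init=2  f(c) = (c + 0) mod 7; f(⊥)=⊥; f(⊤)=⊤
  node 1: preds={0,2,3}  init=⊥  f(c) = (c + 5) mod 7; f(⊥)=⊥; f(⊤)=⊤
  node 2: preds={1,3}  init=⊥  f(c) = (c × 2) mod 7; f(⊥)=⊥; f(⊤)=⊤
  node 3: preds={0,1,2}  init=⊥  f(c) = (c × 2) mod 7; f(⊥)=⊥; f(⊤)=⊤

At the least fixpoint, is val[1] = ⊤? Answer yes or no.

Trace (10 dequeues):
  [1] u=0 | in ⊥ | out 2 | ==
  [2] u=1 | in 2 | out 0 | prev ⊥ | push {0}
  [3] u=2 | in 0 | out 0 | prev ⊥ | push {1}
  [4] u=3 | in ⊤ | out ⊤ | prev ⊥ | push {2}
  [5] u=0 | in ⊤ | out ⊤ | prev 2 | push {3}
  [6] u=1 | in ⊤ | out ⊤ | prev 0 | push {0}
  [7] u=2 | in ⊤ | out ⊤ | prev 0 | push {1}
  [8] u=3 | in ⊤ | out ⊤ | ==
  [9] u=0 | in ⊤ | out ⊤ | ==
  [10] u=1 | in ⊤ | out ⊤ | ==

Converged values:
  [0] ⊤
  [1] ⊤
  [2] ⊤
  [3] ⊤

yes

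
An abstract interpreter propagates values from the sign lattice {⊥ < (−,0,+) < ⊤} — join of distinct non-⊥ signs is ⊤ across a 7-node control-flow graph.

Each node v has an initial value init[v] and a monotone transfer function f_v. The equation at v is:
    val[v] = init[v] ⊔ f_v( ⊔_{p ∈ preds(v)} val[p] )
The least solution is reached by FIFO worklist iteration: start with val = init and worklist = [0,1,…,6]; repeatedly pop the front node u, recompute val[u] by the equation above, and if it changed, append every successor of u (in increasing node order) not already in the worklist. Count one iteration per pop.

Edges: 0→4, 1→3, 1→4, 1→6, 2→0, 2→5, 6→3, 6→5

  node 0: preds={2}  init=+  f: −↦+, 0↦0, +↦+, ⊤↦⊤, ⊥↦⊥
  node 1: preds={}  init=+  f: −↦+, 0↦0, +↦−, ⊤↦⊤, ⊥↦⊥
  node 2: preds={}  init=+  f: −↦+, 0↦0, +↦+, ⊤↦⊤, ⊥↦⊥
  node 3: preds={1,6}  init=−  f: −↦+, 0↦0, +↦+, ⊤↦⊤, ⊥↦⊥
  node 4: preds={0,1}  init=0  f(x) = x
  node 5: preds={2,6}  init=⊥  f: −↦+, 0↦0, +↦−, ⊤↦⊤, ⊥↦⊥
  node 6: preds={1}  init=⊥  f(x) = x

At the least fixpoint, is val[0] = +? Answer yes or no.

Worklist (9 pops):
  #1 pop 0: in=+ → + (no change)
  #2 pop 1: in=⊥ → + (no change)
  #3 pop 2: in=⊥ → + (no change)
  #4 pop 3: in=+ → ⊤ (was −); enqueue []
  #5 pop 4: in=+ → ⊤ (was 0); enqueue []
  #6 pop 5: in=+ → − (was ⊥); enqueue []
  #7 pop 6: in=+ → + (was ⊥); enqueue [3,5]
  #8 pop 3: in=+ → ⊤ (no change)
  #9 pop 5: in=+ → − (no change)

Fixpoint:
  val[0] = +
  val[1] = +
  val[2] = +
  val[3] = ⊤
  val[4] = ⊤
  val[5] = −
  val[6] = +

yes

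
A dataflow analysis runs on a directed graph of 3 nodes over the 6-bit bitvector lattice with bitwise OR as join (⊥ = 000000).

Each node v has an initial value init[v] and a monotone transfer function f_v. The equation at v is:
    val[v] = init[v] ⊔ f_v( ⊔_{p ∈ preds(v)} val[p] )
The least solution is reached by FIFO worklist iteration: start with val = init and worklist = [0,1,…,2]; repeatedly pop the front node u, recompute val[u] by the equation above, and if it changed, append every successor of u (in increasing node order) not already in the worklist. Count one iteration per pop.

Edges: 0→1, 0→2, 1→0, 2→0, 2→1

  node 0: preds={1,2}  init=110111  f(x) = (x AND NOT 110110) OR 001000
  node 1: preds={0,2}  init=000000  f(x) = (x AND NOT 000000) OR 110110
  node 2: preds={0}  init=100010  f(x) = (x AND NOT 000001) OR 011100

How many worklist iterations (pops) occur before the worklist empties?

Worklist (5 pops):
  #1 pop 0: in=100010 → 111111 (was 110111); enqueue []
  #2 pop 1: in=111111 → 111111 (was 000000); enqueue [0]
  #3 pop 2: in=111111 → 111110 (was 100010); enqueue [1]
  #4 pop 0: in=111111 → 111111 (no change)
  #5 pop 1: in=111111 → 111111 (no change)

Fixpoint:
  val[0] = 111111
  val[1] = 111111
  val[2] = 111110

5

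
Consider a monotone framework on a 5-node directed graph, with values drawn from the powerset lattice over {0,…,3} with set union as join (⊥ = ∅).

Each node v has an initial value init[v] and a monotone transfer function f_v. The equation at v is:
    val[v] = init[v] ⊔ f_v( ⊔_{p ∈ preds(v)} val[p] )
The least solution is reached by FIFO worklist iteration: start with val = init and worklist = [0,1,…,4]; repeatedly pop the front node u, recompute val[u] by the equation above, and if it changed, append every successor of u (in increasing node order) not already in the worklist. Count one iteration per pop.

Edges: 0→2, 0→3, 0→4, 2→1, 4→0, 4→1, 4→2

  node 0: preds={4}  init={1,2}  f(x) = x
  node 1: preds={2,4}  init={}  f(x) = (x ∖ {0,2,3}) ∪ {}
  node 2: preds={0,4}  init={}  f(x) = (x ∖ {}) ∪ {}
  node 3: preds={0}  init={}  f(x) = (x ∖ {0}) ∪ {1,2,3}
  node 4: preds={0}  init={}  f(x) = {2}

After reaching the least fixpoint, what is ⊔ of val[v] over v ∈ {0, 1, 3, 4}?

Iteration log — 8 steps:
  step 1. node 0  ⊔preds={}  new={1,2}  stable
  step 2. node 1  ⊔preds={}  new={}  stable
  step 3. node 2  ⊔preds={1,2}  new={1,2}  old={}  +wl: 1
  step 4. node 3  ⊔preds={1,2}  new={1,2,3}  old={}  +wl: 
  step 5. node 4  ⊔preds={1,2}  new={2}  old={}  +wl: 0,2
  step 6. node 1  ⊔preds={1,2}  new={1}  old={}  +wl: 
  step 7. node 0  ⊔preds={2}  new={1,2}  stable
  step 8. node 2  ⊔preds={1,2}  new={1,2}  stable

Least fixpoint reached:
  node 0: {1,2}
  node 1: {1}
  node 2: {1,2}
  node 3: {1,2,3}
  node 4: {2}

{1,2,3}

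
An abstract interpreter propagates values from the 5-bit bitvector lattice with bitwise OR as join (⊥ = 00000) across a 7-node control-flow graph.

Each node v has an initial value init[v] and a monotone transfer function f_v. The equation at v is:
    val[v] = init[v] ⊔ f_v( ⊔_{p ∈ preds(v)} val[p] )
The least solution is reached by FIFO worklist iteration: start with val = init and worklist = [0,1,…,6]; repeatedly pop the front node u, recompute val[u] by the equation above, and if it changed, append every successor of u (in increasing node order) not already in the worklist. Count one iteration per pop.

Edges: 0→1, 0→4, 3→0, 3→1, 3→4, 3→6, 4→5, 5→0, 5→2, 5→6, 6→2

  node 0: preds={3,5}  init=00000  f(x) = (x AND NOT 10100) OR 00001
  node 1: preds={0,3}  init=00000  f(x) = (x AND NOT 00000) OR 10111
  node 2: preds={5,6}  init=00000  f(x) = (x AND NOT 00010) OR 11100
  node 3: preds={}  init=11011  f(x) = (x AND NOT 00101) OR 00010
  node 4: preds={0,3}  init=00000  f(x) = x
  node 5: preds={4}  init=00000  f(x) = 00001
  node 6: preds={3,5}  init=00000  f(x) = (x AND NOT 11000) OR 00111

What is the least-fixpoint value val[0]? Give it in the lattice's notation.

01011

Trace (9 dequeues):
  [1] u=0 | in 11011 | out 01011 | prev 00000 | push {}
  [2] u=1 | in 11011 | out 11111 | prev 00000 | push {}
  [3] u=2 | in 00000 | out 11100 | prev 00000 | push {}
  [4] u=3 | in 00000 | out 11011 | ==
  [5] u=4 | in 11011 | out 11011 | prev 00000 | push {}
  [6] u=5 | in 11011 | out 00001 | prev 00000 | push {0,2}
  [7] u=6 | in 11011 | out 00111 | prev 00000 | push {}
  [8] u=0 | in 11011 | out 01011 | ==
  [9] u=2 | in 00111 | out 11101 | prev 11100 | push {}

Converged values:
  [0] 01011
  [1] 11111
  [2] 11101
  [3] 11011
  [4] 11011
  [5] 00001
  [6] 00111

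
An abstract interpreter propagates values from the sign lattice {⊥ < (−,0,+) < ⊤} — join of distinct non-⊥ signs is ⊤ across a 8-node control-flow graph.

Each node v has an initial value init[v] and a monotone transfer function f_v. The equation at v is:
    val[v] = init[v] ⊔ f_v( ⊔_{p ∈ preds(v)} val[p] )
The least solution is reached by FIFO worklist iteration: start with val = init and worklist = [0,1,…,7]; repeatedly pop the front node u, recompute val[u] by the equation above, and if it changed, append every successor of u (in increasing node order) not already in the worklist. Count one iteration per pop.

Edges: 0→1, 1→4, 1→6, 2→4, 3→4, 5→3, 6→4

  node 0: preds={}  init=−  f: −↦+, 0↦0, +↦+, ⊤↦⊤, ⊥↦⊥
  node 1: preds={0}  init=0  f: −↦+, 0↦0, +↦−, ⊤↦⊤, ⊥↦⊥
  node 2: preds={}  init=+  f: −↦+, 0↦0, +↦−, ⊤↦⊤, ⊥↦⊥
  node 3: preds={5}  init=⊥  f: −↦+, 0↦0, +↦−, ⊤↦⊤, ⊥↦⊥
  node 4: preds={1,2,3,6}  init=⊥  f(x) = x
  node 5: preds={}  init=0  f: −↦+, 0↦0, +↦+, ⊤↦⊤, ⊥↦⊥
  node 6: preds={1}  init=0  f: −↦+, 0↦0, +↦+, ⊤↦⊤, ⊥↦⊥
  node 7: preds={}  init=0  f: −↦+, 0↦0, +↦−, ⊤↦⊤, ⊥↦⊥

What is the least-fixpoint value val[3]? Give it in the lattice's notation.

0

Worklist (9 pops):
  #1 pop 0: in=⊥ → − (no change)
  #2 pop 1: in=− → ⊤ (was 0); enqueue []
  #3 pop 2: in=⊥ → + (no change)
  #4 pop 3: in=0 → 0 (was ⊥); enqueue []
  #5 pop 4: in=⊤ → ⊤ (was ⊥); enqueue []
  #6 pop 5: in=⊥ → 0 (no change)
  #7 pop 6: in=⊤ → ⊤ (was 0); enqueue [4]
  #8 pop 7: in=⊥ → 0 (no change)
  #9 pop 4: in=⊤ → ⊤ (no change)

Fixpoint:
  val[0] = −
  val[1] = ⊤
  val[2] = +
  val[3] = 0
  val[4] = ⊤
  val[5] = 0
  val[6] = ⊤
  val[7] = 0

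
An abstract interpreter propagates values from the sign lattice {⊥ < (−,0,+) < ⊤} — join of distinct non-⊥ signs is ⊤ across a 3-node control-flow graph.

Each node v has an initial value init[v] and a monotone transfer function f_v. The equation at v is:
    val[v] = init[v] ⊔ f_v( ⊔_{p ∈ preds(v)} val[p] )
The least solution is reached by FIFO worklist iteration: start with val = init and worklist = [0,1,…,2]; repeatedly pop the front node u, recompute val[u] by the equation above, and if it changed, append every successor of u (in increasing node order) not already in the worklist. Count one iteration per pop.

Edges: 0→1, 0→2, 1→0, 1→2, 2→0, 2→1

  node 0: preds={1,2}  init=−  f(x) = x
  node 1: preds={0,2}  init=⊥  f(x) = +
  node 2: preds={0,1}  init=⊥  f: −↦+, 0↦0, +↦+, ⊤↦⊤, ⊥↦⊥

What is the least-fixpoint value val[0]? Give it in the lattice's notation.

⊤

Trace (6 dequeues):
  [1] u=0 | in ⊥ | out − | ==
  [2] u=1 | in − | out + | prev ⊥ | push {0}
  [3] u=2 | in ⊤ | out ⊤ | prev ⊥ | push {1}
  [4] u=0 | in ⊤ | out ⊤ | prev − | push {2}
  [5] u=1 | in ⊤ | out + | ==
  [6] u=2 | in ⊤ | out ⊤ | ==

Converged values:
  [0] ⊤
  [1] +
  [2] ⊤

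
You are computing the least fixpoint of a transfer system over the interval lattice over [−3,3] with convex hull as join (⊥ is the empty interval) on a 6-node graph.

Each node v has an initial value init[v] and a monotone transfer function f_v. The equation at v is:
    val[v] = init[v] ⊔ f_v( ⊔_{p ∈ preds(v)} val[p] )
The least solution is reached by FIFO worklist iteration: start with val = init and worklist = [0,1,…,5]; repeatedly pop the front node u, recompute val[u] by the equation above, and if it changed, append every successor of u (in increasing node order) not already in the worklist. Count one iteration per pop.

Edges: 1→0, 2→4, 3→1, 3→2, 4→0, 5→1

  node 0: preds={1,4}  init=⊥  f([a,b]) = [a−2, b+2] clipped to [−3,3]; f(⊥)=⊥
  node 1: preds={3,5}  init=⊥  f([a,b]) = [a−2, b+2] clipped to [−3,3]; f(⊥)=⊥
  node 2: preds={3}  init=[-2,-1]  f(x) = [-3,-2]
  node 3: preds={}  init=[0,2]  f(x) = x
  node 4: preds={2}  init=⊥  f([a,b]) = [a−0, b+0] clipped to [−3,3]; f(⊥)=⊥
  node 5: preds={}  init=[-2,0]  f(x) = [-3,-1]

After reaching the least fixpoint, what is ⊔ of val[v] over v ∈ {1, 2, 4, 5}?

[-3,3]

Worklist (8 pops):
  #1 pop 0: in=⊥ → ⊥ (no change)
  #2 pop 1: in=[-2,2] → [-3,3] (was ⊥); enqueue [0]
  #3 pop 2: in=[0,2] → [-3,-1] (was [-2,-1]); enqueue []
  #4 pop 3: in=⊥ → [0,2] (no change)
  #5 pop 4: in=[-3,-1] → [-3,-1] (was ⊥); enqueue []
  #6 pop 5: in=⊥ → [-3,0] (was [-2,0]); enqueue [1]
  #7 pop 0: in=[-3,3] → [-3,3] (was ⊥); enqueue []
  #8 pop 1: in=[-3,2] → [-3,3] (no change)

Fixpoint:
  val[0] = [-3,3]
  val[1] = [-3,3]
  val[2] = [-3,-1]
  val[3] = [0,2]
  val[4] = [-3,-1]
  val[5] = [-3,0]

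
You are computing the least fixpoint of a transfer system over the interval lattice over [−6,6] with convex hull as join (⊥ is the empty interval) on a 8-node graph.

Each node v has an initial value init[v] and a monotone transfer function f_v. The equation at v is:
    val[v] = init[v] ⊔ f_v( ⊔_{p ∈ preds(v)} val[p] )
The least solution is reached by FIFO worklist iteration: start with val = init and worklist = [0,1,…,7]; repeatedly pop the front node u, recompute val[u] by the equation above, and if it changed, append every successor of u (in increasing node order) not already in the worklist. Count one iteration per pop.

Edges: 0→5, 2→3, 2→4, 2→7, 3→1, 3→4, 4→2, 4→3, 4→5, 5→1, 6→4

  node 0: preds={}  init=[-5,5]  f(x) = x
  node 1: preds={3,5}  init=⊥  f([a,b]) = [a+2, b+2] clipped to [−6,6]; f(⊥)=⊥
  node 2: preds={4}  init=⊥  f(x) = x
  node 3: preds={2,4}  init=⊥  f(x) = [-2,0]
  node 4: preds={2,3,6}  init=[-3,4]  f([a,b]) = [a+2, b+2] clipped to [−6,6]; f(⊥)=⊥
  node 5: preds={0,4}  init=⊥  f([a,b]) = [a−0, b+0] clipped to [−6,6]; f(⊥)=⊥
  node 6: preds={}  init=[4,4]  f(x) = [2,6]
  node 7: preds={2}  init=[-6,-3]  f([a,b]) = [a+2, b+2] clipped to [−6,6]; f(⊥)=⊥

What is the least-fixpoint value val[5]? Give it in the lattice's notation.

[-5,6]

Worklist (13 pops):
  #1 pop 0: in=⊥ → [-5,5] (no change)
  #2 pop 1: in=⊥ → ⊥ (no change)
  #3 pop 2: in=[-3,4] → [-3,4] (was ⊥); enqueue []
  #4 pop 3: in=[-3,4] → [-2,0] (was ⊥); enqueue [1]
  #5 pop 4: in=[-3,4] → [-3,6] (was [-3,4]); enqueue [2,3]
  #6 pop 5: in=[-5,6] → [-5,6] (was ⊥); enqueue []
  #7 pop 6: in=⊥ → [2,6] (was [4,4]); enqueue [4]
  #8 pop 7: in=[-3,4] → [-6,6] (was [-6,-3]); enqueue []
  #9 pop 1: in=[-5,6] → [-3,6] (was ⊥); enqueue []
  #10 pop 2: in=[-3,6] → [-3,6] (was [-3,4]); enqueue [7]
  #11 pop 3: in=[-3,6] → [-2,0] (no change)
  #12 pop 4: in=[-3,6] → [-3,6] (no change)
  #13 pop 7: in=[-3,6] → [-6,6] (no change)

Fixpoint:
  val[0] = [-5,5]
  val[1] = [-3,6]
  val[2] = [-3,6]
  val[3] = [-2,0]
  val[4] = [-3,6]
  val[5] = [-5,6]
  val[6] = [2,6]
  val[7] = [-6,6]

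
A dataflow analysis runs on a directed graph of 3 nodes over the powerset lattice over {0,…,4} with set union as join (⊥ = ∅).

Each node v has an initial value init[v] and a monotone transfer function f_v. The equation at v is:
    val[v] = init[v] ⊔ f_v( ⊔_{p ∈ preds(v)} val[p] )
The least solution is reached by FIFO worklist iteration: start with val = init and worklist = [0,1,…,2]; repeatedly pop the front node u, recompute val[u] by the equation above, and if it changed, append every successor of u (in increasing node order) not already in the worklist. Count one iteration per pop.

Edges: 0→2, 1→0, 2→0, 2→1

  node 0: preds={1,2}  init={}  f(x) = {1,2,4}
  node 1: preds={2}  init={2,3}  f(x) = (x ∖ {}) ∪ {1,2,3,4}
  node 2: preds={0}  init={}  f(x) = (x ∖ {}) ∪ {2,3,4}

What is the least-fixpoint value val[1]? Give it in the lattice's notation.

{1,2,3,4}

Iteration log — 5 steps:
  step 1. node 0  ⊔preds={2,3}  new={1,2,4}  old={}  +wl: 
  step 2. node 1  ⊔preds={}  new={1,2,3,4}  old={2,3}  +wl: 0
  step 3. node 2  ⊔preds={1,2,4}  new={1,2,3,4}  old={}  +wl: 1
  step 4. node 0  ⊔preds={1,2,3,4}  new={1,2,4}  stable
  step 5. node 1  ⊔preds={1,2,3,4}  new={1,2,3,4}  stable

Least fixpoint reached:
  node 0: {1,2,4}
  node 1: {1,2,3,4}
  node 2: {1,2,3,4}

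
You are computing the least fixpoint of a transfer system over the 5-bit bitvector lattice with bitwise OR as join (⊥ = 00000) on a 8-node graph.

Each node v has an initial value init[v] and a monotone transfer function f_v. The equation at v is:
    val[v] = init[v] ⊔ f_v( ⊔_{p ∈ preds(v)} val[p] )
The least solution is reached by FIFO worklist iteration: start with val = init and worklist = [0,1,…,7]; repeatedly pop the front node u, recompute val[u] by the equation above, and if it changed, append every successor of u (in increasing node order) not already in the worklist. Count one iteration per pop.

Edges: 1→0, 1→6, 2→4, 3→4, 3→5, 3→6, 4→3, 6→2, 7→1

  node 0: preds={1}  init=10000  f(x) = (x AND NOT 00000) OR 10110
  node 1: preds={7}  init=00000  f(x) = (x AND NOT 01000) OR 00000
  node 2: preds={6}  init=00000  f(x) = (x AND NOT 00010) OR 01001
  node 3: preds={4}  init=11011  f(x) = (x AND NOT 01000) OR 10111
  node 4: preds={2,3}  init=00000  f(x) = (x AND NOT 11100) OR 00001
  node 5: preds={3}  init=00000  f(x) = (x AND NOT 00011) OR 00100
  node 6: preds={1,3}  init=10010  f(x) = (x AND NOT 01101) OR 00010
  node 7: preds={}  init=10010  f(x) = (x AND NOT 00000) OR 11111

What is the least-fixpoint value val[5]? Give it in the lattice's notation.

11100

Worklist (13 pops):
  #1 pop 0: in=00000 → 10110 (was 10000); enqueue []
  #2 pop 1: in=10010 → 10010 (was 00000); enqueue [0]
  #3 pop 2: in=10010 → 11001 (was 00000); enqueue []
  #4 pop 3: in=00000 → 11111 (was 11011); enqueue []
  #5 pop 4: in=11111 → 00011 (was 00000); enqueue [3]
  #6 pop 5: in=11111 → 11100 (was 00000); enqueue []
  #7 pop 6: in=11111 → 10010 (no change)
  #8 pop 7: in=00000 → 11111 (was 10010); enqueue [1]
  #9 pop 0: in=10010 → 10110 (no change)
  #10 pop 3: in=00011 → 11111 (no change)
  #11 pop 1: in=11111 → 10111 (was 10010); enqueue [0,6]
  #12 pop 0: in=10111 → 10111 (was 10110); enqueue []
  #13 pop 6: in=11111 → 10010 (no change)

Fixpoint:
  val[0] = 10111
  val[1] = 10111
  val[2] = 11001
  val[3] = 11111
  val[4] = 00011
  val[5] = 11100
  val[6] = 10010
  val[7] = 11111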